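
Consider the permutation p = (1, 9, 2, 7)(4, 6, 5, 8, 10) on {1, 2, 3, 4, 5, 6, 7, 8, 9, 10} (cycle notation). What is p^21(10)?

4

10 lies in the 5-cycle (4, 6, 5, 8, 10).
On a 5-cycle, p^5 is the identity, so p^21 = p^1 there (21 ≡ 1 mod 5).
Advancing 1 step from 10: 10 → 4.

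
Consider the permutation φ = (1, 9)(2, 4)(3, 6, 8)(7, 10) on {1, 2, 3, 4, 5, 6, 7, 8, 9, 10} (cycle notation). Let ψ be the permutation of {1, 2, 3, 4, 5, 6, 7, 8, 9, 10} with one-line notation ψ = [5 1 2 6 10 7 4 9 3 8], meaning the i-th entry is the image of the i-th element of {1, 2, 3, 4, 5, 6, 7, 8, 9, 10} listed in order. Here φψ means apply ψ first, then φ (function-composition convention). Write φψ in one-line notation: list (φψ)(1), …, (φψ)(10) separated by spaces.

5 9 4 8 7 10 2 1 6 3

Chase each element through ψ then φ: 1 → 5 → 5; 2 → 1 → 9; 3 → 2 → 4; 4 → 6 → 8; 5 → 10 → 7; 6 → 7 → 10; 7 → 4 → 2; 8 → 9 → 1; 9 → 3 → 6; 10 → 8 → 3.
So φψ in one-line form is 5 9 4 8 7 10 2 1 6 3.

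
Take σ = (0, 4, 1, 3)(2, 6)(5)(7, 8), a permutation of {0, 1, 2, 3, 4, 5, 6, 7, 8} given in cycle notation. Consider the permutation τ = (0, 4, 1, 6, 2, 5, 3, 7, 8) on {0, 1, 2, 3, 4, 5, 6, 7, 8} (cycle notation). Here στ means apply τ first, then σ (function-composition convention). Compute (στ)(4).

(στ)(4) = σ(τ(4)). τ(4) = 1, then σ(1) = 3. So (στ)(4) = 3.

3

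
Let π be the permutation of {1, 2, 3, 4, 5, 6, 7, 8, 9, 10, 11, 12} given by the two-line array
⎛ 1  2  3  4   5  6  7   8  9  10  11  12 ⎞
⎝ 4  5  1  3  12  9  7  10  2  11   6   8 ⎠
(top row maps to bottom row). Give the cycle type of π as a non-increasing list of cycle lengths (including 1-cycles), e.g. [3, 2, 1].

The disjoint cycles are (1 4 3)(2 5 12 8 10 11 6 9)(7), with lengths 8, 3, 1 in non-increasing order.

[8, 3, 1]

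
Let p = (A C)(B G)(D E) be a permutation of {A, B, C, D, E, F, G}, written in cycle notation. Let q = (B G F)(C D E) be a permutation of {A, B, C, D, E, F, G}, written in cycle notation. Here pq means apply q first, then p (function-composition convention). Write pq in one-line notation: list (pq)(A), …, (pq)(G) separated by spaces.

Chase each element through q then p: A → A → C; B → G → B; C → D → E; D → E → D; E → C → A; F → B → G; G → F → F.
Collecting the images, pq = [C B E D A G F].

C B E D A G F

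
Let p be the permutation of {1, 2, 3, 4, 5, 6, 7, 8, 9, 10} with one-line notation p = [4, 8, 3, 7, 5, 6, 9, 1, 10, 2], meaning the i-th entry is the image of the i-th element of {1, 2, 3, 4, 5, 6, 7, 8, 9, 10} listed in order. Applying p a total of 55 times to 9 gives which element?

7

Tracing 9 → 10 → … returns to 9 after 7 steps, so 9 lies in a 7-cycle (1, 4, 7, 9, 10, 2, 8).
Powers repeat with period 7 on this cycle, and 55 mod 7 = 6, so p^55(9) = p^6(9).
Advancing 6 steps from 9: 9 → 10 → 2 → 8 → 1 → 4 → 7.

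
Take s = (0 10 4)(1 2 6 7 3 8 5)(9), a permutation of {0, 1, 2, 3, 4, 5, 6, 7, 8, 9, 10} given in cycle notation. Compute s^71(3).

8

3 lies in the 7-cycle (1 2 6 7 3 8 5).
On a 7-cycle, s^7 is the identity, so s^71 = s^1 there (71 ≡ 1 mod 7).
Stepping 1 place around the cycle: 3 → 8.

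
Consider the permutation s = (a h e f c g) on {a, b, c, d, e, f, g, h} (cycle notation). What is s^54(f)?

f lies in the 6-cycle (a h e f c g).
Since the cycle has length 6, s^54 acts on it the same as s^0 (54 mod 6 = 0).
So s^54(f) = f.

f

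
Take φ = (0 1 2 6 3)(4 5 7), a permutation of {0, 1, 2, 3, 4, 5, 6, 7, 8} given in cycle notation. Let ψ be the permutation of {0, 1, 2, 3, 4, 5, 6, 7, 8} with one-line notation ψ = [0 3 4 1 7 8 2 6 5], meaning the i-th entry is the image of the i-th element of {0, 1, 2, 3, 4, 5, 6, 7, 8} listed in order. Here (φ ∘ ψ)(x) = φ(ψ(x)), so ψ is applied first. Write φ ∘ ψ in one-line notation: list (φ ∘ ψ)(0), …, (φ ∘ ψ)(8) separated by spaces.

For each element, apply ψ then φ: 0 → 0 → 1; 1 → 3 → 0; 2 → 4 → 5; 3 → 1 → 2; 4 → 7 → 4; 5 → 8 → 8; 6 → 2 → 6; 7 → 6 → 3; 8 → 5 → 7.
So φ ∘ ψ in one-line form is 1 0 5 2 4 8 6 3 7.

1 0 5 2 4 8 6 3 7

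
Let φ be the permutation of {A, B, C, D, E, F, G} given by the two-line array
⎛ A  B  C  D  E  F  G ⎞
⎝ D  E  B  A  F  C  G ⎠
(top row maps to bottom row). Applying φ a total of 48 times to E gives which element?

Tracing E → F → … returns to E after 4 steps, so E lies in a 4-cycle (B E F C).
On a 4-cycle, φ^4 is the identity, so φ^48 = φ^0 there (48 ≡ 0 mod 4).
So φ^48(E) = E.

E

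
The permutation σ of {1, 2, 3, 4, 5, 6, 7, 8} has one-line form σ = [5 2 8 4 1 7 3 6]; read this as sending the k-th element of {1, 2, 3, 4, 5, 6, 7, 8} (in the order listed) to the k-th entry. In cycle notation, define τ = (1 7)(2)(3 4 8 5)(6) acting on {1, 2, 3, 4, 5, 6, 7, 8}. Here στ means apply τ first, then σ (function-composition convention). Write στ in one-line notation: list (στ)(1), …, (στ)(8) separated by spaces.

3 2 4 6 8 7 5 1

For each element, apply τ then σ: 1 → 7 → 3; 2 → 2 → 2; 3 → 4 → 4; 4 → 8 → 6; 5 → 3 → 8; 6 → 6 → 7; 7 → 1 → 5; 8 → 5 → 1.
Collecting the images, στ = [3 2 4 6 8 7 5 1].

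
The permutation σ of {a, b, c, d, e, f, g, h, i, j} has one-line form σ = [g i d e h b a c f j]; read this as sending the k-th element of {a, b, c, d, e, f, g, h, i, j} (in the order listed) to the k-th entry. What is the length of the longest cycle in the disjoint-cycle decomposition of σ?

Decomposing into disjoint cycles gives (a, g)(b, i, f)(c, d, e, h); the longest has length 4.

4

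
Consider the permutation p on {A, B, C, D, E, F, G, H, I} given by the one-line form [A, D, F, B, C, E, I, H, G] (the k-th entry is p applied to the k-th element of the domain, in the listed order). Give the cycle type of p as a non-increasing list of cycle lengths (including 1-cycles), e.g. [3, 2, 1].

[3, 2, 2, 1, 1]

The disjoint cycles are (A)(B D)(C F E)(G I)(H), with lengths 3, 2, 2, 1, 1 in non-increasing order.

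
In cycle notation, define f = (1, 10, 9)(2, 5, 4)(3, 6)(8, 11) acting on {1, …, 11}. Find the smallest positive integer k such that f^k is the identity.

The disjoint cycles have lengths 3, 3, 2, 2, 1.
The order of f is the least common multiple of its cycle lengths: lcm(3, 3, 2, 2) = 6.

6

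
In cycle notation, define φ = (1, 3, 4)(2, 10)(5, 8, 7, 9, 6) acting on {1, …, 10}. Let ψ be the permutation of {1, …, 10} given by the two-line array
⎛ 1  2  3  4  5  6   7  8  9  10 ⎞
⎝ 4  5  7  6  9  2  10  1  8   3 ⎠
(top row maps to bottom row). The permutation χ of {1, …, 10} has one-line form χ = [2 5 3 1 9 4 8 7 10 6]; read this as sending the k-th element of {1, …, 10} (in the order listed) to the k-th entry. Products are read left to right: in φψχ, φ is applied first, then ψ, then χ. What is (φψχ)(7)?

7

Chase 7: φ(7) = 9; ψ(9) = 8; χ(8) = 7. Hence (φψχ)(7) = 7.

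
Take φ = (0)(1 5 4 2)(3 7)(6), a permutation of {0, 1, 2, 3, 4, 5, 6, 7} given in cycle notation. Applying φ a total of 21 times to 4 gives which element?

2

4 lies in the 4-cycle (1 5 4 2).
Powers repeat with period 4 on this cycle, and 21 mod 4 = 1, so φ^21(4) = φ^1(4).
Stepping 1 place around the cycle: 4 → 2.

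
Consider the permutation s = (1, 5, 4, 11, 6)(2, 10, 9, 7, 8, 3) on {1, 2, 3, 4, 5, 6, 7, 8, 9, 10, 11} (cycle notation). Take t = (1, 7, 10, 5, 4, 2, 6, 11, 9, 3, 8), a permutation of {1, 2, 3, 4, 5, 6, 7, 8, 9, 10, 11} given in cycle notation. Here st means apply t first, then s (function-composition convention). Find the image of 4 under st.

t(4) = 2, then s(2) = 10; composing gives (st)(4) = 10.

10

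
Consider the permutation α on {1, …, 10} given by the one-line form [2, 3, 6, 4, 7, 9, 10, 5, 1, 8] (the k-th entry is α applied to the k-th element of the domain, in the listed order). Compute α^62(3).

9

Tracing 3 → 6 → … returns to 3 after 5 steps, so 3 lies in a 5-cycle (1 2 3 6 9).
Powers repeat with period 5 on this cycle, and 62 mod 5 = 2, so α^62(3) = α^2(3).
Advancing 2 steps from 3: 3 → 6 → 9.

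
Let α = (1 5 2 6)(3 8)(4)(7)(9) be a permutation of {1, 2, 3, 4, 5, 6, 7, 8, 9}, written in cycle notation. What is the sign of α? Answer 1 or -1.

1

The cycle lengths are 4, 2, 1, 1, 1.
A cycle of length ℓ contributes ℓ−1 transpositions, so α is a product of 3 + 1 = 4 transpositions — even.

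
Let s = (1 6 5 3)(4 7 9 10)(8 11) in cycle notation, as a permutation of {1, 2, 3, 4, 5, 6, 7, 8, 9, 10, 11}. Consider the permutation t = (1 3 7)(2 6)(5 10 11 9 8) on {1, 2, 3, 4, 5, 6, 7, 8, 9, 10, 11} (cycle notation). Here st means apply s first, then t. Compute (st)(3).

(st)(3) = t(s(3)). s(3) = 1, then t(1) = 3. So (st)(3) = 3.

3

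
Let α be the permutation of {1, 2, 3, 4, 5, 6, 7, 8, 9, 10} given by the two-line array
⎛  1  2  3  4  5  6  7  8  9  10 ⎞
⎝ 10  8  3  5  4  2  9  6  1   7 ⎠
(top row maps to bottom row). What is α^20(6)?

Tracing 6 → 2 → … returns to 6 after 3 steps, so 6 lies in a 3-cycle (2, 8, 6).
On a 3-cycle, α^3 is the identity, so α^20 = α^2 there (20 ≡ 2 mod 3).
Stepping 2 places around the cycle: 6 → 2 → 8.

8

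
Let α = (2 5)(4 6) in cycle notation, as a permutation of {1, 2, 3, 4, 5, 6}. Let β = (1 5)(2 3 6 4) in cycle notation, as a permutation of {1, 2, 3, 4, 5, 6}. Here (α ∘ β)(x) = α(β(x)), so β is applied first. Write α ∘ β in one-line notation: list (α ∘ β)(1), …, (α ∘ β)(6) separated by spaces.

(α ∘ β)(x) = α(β(x)). Computing each image: α(β(1)) = α(5) = 2, α(β(2)) = α(3) = 3, α(β(3)) = α(6) = 4, α(β(4)) = α(2) = 5, α(β(5)) = α(1) = 1, α(β(6)) = α(4) = 6.
Hence α ∘ β = [2 3 4 5 1 6].

2 3 4 5 1 6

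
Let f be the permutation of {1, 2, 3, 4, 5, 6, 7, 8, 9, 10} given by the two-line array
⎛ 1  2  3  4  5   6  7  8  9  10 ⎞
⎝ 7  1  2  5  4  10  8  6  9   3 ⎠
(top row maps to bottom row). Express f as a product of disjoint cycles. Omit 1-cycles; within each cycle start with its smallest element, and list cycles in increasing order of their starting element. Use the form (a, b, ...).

Start at 1 and follow images: 1 → 7 → 8 → 6 → 10 → 3 → 2 → 1, giving the cycle (1, 7, 8, 6, 10, 3, 2).
Repeating from the next unused element and collecting all non-trivial cycles gives (1, 7, 8, 6, 10, 3, 2)(4, 5).

(1, 7, 8, 6, 10, 3, 2)(4, 5)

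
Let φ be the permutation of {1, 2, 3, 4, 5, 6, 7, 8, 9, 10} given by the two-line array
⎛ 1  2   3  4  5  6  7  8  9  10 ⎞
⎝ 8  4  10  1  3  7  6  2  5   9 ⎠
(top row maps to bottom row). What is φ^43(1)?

4

Tracing 1 → 8 → … returns to 1 after 4 steps, so 1 lies in a 4-cycle (1, 8, 2, 4).
On a 4-cycle, φ^4 is the identity, so φ^43 = φ^3 there (43 ≡ 3 mod 4).
Stepping 3 places around the cycle: 1 → 8 → 2 → 4.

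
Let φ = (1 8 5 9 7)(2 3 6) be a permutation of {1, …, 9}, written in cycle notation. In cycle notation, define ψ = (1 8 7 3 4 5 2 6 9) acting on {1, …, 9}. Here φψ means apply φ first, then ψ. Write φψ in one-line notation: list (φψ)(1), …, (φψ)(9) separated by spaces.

Chase each element through φ then ψ: 1 → 8 → 7; 2 → 3 → 4; 3 → 6 → 9; 4 → 4 → 5; 5 → 9 → 1; 6 → 2 → 6; 7 → 1 → 8; 8 → 5 → 2; 9 → 7 → 3.
Collecting the images, φψ = [7 4 9 5 1 6 8 2 3].

7 4 9 5 1 6 8 2 3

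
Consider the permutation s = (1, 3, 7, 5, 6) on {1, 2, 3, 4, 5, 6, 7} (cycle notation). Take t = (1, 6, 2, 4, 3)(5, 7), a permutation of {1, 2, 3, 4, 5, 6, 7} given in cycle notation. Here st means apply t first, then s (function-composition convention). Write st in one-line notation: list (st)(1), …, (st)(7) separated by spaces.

For each element, apply t then s: 1 → 6 → 1; 2 → 4 → 4; 3 → 1 → 3; 4 → 3 → 7; 5 → 7 → 5; 6 → 2 → 2; 7 → 5 → 6.
So st in one-line form is 1 4 3 7 5 2 6.

1 4 3 7 5 2 6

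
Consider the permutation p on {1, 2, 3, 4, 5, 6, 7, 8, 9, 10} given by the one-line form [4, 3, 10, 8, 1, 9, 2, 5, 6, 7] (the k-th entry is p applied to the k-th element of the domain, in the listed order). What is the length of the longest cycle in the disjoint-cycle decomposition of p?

Decomposing into disjoint cycles gives (1 4 8 5)(2 3 10 7)(6 9); the longest has length 4.

4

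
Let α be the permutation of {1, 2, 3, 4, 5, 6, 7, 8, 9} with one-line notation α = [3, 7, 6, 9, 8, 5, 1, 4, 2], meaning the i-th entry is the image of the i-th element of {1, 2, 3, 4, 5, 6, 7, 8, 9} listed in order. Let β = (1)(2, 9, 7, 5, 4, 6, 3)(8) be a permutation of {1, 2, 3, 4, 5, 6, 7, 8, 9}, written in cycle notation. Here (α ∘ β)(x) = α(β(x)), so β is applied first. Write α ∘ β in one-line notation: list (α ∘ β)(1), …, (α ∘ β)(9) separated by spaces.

3 2 7 5 9 6 8 4 1

(α ∘ β)(x) = α(β(x)). Computing each image: α(β(1)) = α(1) = 3, α(β(2)) = α(9) = 2, α(β(3)) = α(2) = 7, α(β(4)) = α(6) = 5, α(β(5)) = α(4) = 9, α(β(6)) = α(3) = 6, α(β(7)) = α(5) = 8, α(β(8)) = α(8) = 4, α(β(9)) = α(7) = 1.
Hence α ∘ β = [3 2 7 5 9 6 8 4 1].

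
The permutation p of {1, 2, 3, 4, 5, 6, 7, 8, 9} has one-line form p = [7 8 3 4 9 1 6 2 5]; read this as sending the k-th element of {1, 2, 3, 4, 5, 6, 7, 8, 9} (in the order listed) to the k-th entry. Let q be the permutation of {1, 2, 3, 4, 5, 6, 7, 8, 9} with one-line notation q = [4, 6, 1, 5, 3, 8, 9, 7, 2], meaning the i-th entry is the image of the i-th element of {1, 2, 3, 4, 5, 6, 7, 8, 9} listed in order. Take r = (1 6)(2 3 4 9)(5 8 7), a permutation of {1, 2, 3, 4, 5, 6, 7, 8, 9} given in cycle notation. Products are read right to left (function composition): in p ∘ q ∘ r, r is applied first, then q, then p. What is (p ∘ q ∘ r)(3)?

9

Chase 3: r(3) = 4; q(4) = 5; p(5) = 9. Hence (p ∘ q ∘ r)(3) = 9.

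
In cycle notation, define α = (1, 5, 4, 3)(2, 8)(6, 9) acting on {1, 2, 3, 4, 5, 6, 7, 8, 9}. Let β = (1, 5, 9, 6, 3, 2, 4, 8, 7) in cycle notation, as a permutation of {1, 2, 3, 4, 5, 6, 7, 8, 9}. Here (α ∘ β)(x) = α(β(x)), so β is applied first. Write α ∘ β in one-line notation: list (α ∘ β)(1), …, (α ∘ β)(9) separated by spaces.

4 3 8 2 6 1 5 7 9

For each element, apply β then α: 1 → 5 → 4; 2 → 4 → 3; 3 → 2 → 8; 4 → 8 → 2; 5 → 9 → 6; 6 → 3 → 1; 7 → 1 → 5; 8 → 7 → 7; 9 → 6 → 9.
Collecting the images, α ∘ β = [4 3 8 2 6 1 5 7 9].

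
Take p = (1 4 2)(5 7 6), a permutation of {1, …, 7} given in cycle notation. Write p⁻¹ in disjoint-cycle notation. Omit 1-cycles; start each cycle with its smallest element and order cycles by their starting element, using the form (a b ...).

(1 2 4)(5 6 7)

The inverse reverses each cycle.
After reversing and putting each cycle's least element first, p⁻¹ = (1 2 4)(5 6 7).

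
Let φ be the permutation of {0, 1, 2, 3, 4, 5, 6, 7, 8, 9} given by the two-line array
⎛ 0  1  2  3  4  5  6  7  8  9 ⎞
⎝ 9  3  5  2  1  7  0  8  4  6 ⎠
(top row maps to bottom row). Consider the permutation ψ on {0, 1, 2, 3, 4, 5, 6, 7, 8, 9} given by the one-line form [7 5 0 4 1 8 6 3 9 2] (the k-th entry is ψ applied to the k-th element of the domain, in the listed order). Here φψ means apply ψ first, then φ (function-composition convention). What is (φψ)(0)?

8

First apply ψ: ψ(0) = 7, then φ(7) = 8. Thus (φψ)(0) = 8.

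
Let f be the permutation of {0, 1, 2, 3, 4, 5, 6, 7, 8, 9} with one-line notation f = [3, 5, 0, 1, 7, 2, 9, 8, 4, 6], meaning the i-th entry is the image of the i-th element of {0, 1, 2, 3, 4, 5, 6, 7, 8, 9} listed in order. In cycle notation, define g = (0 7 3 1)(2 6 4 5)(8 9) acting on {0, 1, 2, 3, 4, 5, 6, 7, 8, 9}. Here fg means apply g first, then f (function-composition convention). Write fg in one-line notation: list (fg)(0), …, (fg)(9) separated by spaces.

8 3 9 5 2 0 7 1 6 4

(fg)(x) = f(g(x)). Computing each image: f(g(0)) = f(7) = 8, f(g(1)) = f(0) = 3, f(g(2)) = f(6) = 9, f(g(3)) = f(1) = 5, f(g(4)) = f(5) = 2, f(g(5)) = f(2) = 0, f(g(6)) = f(4) = 7, f(g(7)) = f(3) = 1, f(g(8)) = f(9) = 6, f(g(9)) = f(8) = 4.
Hence fg = [8 3 9 5 2 0 7 1 6 4].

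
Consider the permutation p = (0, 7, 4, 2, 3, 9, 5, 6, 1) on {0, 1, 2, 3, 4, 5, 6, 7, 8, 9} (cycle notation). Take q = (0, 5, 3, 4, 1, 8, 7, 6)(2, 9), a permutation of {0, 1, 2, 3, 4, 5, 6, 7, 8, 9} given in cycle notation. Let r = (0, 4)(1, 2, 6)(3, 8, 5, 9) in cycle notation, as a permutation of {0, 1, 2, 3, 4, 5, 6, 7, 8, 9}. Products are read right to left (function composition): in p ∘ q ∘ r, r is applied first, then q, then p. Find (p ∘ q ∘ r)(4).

Chase 4: r(4) = 0; q(0) = 5; p(5) = 6. Hence (p ∘ q ∘ r)(4) = 6.

6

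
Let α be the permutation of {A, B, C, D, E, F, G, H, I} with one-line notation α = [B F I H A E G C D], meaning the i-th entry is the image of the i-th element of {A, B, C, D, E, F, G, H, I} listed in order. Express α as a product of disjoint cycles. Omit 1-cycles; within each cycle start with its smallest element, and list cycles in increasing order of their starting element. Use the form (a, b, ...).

(A, B, F, E)(C, I, D, H)

From A: A → B → F → E → A, closing the cycle (A, B, F, E).
Repeating from the next unused element and collecting all non-trivial cycles gives (A, B, F, E)(C, I, D, H).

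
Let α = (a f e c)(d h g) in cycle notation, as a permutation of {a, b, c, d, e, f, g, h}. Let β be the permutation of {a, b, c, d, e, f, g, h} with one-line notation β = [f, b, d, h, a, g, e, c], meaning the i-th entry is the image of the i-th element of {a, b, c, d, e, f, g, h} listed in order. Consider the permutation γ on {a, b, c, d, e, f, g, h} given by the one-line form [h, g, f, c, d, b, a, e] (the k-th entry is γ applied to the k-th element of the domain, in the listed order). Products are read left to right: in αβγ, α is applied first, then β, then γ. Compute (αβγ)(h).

Apply the permutations in order: α(h) = g, then β(g) = e, then γ(e) = d. So (αβγ)(h) = d.

d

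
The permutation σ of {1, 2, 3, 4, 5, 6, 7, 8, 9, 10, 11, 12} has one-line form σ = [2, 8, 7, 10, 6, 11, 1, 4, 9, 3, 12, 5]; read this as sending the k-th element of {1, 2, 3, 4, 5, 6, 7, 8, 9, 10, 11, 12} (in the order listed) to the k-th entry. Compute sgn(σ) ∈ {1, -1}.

In disjoint-cycle form the cycle lengths are 7, 4, 1.
A cycle is odd iff its length is even; σ has 1 even-length cycle, so sgn(σ) = (−1)^1 and σ is odd.

-1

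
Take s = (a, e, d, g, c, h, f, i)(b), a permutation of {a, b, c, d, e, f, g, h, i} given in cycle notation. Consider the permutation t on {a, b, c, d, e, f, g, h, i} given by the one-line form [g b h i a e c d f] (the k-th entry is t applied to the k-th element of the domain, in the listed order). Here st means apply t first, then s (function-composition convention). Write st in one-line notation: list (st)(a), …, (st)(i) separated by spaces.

For each element, apply t then s: a → g → c; b → b → b; c → h → f; d → i → a; e → a → e; f → e → d; g → c → h; h → d → g; i → f → i.
So st in one-line form is c b f a e d h g i.

c b f a e d h g i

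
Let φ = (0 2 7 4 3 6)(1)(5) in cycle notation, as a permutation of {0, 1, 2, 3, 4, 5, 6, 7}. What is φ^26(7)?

3

7 lies in the 6-cycle (0 2 7 4 3 6).
Powers repeat with period 6 on this cycle, and 26 mod 6 = 2, so φ^26(7) = φ^2(7).
Advancing 2 steps from 7: 7 → 4 → 3.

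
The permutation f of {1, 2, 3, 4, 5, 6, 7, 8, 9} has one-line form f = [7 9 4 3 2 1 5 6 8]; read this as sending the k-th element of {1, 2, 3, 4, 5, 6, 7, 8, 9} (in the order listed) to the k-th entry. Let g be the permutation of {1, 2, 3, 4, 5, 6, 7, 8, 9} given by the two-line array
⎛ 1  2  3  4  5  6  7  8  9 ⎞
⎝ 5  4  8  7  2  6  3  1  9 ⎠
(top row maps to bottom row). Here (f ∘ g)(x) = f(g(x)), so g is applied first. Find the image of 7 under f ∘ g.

First apply g: g(7) = 3, then f(3) = 4. Thus (f ∘ g)(7) = 4.

4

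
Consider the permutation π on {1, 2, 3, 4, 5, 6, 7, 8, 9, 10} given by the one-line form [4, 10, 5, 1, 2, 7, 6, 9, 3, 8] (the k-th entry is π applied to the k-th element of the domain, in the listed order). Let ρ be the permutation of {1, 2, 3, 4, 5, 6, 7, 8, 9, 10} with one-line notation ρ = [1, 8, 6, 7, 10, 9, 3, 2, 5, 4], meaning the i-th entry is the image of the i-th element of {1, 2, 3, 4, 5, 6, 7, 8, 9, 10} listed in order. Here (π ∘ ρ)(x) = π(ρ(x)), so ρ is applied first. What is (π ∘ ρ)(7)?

5

First apply ρ: ρ(7) = 3, then π(3) = 5. Thus (π ∘ ρ)(7) = 5.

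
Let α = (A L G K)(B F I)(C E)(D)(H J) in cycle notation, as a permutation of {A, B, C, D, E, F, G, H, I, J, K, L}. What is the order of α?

The cycle type of α is (4, 3, 2, 2, 1).
The order of α is the least common multiple of its cycle lengths: lcm(4, 3, 2, 2) = 12.

12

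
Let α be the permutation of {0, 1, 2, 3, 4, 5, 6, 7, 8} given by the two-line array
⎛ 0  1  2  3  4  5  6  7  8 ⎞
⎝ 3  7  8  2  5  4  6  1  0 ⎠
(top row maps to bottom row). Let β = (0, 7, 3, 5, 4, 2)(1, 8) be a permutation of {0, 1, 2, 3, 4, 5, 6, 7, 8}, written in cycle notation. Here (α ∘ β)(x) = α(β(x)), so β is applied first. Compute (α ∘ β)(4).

β(4) = 2, then α(2) = 8; composing gives (α ∘ β)(4) = 8.

8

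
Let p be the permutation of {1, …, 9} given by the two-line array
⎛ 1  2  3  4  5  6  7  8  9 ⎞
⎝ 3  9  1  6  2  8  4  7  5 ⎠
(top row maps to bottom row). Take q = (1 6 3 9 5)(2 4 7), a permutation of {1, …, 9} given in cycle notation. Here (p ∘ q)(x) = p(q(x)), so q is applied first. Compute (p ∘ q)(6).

q(6) = 3, then p(3) = 1; composing gives (p ∘ q)(6) = 1.

1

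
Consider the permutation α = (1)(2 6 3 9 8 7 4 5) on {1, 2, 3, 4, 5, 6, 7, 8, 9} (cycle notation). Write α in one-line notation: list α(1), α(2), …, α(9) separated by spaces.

1 6 9 5 2 3 4 7 8

Image by image: 1↦1, 2↦6, 3↦9, 4↦5, 5↦2, 6↦3, 7↦4, 8↦7, 9↦8.
So the one-line form is 1 6 9 5 2 3 4 7 8.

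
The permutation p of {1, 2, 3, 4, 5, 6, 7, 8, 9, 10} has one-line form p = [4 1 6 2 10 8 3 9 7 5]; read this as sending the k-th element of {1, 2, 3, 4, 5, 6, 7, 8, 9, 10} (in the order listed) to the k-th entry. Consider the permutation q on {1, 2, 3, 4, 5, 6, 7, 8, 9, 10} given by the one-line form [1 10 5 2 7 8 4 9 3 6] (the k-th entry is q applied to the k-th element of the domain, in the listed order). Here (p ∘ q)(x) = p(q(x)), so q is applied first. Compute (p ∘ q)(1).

(p ∘ q)(1) = p(q(1)). q(1) = 1, then p(1) = 4. So (p ∘ q)(1) = 4.

4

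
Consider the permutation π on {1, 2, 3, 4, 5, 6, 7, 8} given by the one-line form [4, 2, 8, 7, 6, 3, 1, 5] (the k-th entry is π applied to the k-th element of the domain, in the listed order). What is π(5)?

5 is element number 5 of the domain, and entry number 5 of the one-line form is 6, so π(5) = 6.

6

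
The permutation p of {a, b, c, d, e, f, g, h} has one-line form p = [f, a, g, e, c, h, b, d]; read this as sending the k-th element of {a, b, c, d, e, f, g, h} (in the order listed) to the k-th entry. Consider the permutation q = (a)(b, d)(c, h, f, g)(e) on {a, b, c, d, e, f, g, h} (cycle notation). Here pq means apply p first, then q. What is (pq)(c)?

c

p(c) = g, then q(g) = c; composing gives (pq)(c) = c.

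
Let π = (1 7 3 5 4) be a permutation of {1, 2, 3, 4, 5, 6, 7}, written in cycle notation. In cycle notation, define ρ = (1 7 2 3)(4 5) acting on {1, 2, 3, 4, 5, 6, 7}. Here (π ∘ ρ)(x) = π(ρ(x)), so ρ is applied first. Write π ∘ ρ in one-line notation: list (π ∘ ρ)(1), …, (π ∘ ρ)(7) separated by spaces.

3 5 7 4 1 6 2

(π ∘ ρ)(x) = π(ρ(x)). Computing each image: π(ρ(1)) = π(7) = 3, π(ρ(2)) = π(3) = 5, π(ρ(3)) = π(1) = 7, π(ρ(4)) = π(5) = 4, π(ρ(5)) = π(4) = 1, π(ρ(6)) = π(6) = 6, π(ρ(7)) = π(2) = 2.
Hence π ∘ ρ = [3 5 7 4 1 6 2].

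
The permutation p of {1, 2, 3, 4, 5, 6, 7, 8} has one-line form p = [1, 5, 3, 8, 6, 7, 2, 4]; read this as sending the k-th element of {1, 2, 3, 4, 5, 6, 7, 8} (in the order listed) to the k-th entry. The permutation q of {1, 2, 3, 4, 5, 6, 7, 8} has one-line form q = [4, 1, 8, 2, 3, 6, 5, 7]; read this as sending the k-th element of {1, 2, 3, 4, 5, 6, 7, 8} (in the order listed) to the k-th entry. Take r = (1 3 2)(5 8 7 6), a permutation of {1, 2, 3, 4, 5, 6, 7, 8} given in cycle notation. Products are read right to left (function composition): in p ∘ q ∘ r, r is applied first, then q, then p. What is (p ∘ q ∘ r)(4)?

Apply the permutations in order: r(4) = 4, then q(4) = 2, then p(2) = 5. So (p ∘ q ∘ r)(4) = 5.

5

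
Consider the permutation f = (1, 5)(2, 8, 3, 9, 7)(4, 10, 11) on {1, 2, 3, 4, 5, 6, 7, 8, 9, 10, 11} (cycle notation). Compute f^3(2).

9

2 lies in the 5-cycle (2, 8, 3, 9, 7).
Advancing 3 steps from 2: 2 → 8 → 3 → 9.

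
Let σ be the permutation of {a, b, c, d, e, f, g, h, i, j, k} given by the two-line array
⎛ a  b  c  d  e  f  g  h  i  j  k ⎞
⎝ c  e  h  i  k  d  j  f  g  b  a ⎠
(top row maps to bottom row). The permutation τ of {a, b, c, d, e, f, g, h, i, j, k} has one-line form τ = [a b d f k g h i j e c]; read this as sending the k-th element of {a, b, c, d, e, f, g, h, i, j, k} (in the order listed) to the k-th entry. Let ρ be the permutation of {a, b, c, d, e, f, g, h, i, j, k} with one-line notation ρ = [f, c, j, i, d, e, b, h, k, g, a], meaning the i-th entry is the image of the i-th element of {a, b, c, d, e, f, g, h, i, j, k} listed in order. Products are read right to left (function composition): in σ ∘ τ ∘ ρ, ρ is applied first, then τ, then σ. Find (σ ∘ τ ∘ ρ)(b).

Apply the permutations in order: ρ(b) = c, then τ(c) = d, then σ(d) = i. So (σ ∘ τ ∘ ρ)(b) = i.

i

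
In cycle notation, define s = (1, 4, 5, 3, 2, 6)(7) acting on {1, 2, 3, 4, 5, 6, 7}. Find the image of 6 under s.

1

6 appears in (1, 4, 5, 3, 2, 6); the next entry (wrapping around) is 1.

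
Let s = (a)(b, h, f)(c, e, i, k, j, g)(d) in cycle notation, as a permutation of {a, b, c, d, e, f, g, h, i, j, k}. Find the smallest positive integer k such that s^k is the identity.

The disjoint cycles have lengths 6, 3, 1, 1.
The order of s is the least common multiple of its cycle lengths: lcm(6, 3) = 6.

6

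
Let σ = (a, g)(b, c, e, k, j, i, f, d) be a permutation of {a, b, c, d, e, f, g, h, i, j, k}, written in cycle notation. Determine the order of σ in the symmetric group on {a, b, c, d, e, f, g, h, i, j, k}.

8

The cycle type of σ is (8, 2, 1).
Since disjoint cycles commute, ord(σ) = lcm(8, 2) = 8.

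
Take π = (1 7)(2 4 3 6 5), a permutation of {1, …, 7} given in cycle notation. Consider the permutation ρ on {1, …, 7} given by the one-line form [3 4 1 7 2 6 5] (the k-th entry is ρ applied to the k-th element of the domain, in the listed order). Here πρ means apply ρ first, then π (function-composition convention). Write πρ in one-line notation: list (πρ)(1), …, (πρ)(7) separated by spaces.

6 3 7 1 4 5 2

(πρ)(x) = π(ρ(x)). Computing each image: π(ρ(1)) = π(3) = 6, π(ρ(2)) = π(4) = 3, π(ρ(3)) = π(1) = 7, π(ρ(4)) = π(7) = 1, π(ρ(5)) = π(2) = 4, π(ρ(6)) = π(6) = 5, π(ρ(7)) = π(5) = 2.
Hence πρ = [6 3 7 1 4 5 2].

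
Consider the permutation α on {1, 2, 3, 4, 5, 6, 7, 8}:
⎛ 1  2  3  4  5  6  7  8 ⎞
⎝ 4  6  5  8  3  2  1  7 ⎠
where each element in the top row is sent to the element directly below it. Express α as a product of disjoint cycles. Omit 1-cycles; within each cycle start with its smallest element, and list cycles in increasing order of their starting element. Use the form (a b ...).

(1 4 8 7)(2 6)(3 5)

Iterating α from 1 gives 1 → 4 → 8 → 7 → 1; that is the 4-cycle (1 4 8 7).
Repeating from the next unused element and collecting all non-trivial cycles gives (1 4 8 7)(2 6)(3 5).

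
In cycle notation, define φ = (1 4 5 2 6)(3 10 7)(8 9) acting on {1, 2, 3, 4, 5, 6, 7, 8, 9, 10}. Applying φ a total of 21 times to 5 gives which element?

5 lies in the 5-cycle (1 4 5 2 6).
Powers repeat with period 5 on this cycle, and 21 mod 5 = 1, so φ^21(5) = φ^1(5).
Stepping 1 place around the cycle: 5 → 2.

2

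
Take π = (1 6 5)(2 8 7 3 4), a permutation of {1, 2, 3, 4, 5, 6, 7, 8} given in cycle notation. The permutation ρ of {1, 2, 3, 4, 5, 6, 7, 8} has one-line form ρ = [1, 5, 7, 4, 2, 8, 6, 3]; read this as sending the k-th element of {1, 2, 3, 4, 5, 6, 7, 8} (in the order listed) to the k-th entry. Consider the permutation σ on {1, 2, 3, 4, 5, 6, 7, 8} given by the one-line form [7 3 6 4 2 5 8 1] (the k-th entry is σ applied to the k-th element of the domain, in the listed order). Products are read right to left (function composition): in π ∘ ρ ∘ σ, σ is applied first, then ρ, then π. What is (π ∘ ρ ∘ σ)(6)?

(π ∘ ρ ∘ σ)(6) = π(ρ(σ(6))). σ(6) = 5, then ρ(5) = 2, then π(2) = 8, so the result is 8.

8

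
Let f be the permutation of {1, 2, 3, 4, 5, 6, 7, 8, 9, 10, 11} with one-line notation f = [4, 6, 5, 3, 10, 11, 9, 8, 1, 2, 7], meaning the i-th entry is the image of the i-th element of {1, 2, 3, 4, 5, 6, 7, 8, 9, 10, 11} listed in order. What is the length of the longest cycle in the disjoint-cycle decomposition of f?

Decomposing into disjoint cycles gives (1 4 3 5 10 2 6 11 7 9); the longest has length 10.

10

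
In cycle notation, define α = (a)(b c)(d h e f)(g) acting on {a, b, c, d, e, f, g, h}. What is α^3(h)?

d

h lies in the 4-cycle (d h e f).
Stepping 3 places around the cycle: h → e → f → d.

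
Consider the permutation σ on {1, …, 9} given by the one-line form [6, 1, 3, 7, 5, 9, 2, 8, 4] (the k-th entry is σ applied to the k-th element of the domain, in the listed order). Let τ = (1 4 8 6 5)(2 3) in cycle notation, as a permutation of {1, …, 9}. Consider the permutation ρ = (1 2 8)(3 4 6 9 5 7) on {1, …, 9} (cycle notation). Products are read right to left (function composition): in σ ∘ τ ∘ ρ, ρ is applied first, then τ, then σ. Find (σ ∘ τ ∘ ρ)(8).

(σ ∘ τ ∘ ρ)(8) = σ(τ(ρ(8))). ρ(8) = 1, then τ(1) = 4, then σ(4) = 7, so the result is 7.

7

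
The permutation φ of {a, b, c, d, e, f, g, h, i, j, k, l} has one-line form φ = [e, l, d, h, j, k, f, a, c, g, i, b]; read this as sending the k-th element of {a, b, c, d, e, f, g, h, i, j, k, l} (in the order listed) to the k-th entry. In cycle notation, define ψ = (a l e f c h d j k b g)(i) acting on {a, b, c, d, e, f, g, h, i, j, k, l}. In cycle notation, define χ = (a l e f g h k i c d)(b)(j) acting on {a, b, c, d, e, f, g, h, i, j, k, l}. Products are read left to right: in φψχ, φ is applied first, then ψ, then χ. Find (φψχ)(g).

d

Apply the permutations in order: φ(g) = f, then ψ(f) = c, then χ(c) = d. So (φψχ)(g) = d.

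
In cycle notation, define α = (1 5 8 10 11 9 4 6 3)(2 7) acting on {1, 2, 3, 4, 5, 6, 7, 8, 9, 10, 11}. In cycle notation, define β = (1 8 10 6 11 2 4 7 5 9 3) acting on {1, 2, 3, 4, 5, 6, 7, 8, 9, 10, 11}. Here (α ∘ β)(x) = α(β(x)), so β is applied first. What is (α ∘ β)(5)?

(α ∘ β)(5) = α(β(5)). β(5) = 9, then α(9) = 4. So (α ∘ β)(5) = 4.

4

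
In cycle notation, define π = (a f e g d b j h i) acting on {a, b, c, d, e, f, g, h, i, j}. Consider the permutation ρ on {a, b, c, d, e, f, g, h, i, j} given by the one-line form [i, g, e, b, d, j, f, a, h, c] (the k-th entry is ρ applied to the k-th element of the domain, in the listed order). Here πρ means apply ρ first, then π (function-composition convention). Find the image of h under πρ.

(πρ)(h) = π(ρ(h)). ρ(h) = a, then π(a) = f. So (πρ)(h) = f.

f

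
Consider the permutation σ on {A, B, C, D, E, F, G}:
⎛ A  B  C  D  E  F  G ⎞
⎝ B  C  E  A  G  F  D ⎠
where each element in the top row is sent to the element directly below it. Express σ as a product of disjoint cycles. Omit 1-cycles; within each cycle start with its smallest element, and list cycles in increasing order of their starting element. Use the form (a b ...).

Start at A and follow images: A → B → C → E → G → D → A, giving the cycle (A B C E G D).
Repeating from the next unused element and collecting all non-trivial cycles gives (A B C E G D).

(A B C E G D)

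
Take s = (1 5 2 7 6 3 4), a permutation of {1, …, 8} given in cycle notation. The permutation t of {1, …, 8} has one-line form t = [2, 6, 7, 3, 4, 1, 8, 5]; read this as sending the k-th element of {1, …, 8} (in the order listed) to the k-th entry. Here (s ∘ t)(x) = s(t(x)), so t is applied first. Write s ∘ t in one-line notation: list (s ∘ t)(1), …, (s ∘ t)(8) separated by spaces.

For each element, apply t then s: 1 → 2 → 7; 2 → 6 → 3; 3 → 7 → 6; 4 → 3 → 4; 5 → 4 → 1; 6 → 1 → 5; 7 → 8 → 8; 8 → 5 → 2.
So s ∘ t in one-line form is 7 3 6 4 1 5 8 2.

7 3 6 4 1 5 8 2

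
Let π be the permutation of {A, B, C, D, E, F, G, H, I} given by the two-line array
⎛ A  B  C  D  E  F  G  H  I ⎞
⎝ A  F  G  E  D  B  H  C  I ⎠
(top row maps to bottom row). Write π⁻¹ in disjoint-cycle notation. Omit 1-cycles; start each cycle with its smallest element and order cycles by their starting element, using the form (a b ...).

First write π in disjoint cycles: (B F)(C G H)(D E).
The inverse reverses every cycle; in canonical form, π⁻¹ = (B F)(C H G)(D E).

(B F)(C H G)(D E)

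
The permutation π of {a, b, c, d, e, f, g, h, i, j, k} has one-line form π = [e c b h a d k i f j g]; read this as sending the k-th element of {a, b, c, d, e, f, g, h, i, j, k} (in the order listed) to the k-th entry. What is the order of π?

The disjoint-cycle form of π has cycle lengths 4, 2, 2, 2, 1.
The order is lcm(4, 2, 2, 2) = 4.

4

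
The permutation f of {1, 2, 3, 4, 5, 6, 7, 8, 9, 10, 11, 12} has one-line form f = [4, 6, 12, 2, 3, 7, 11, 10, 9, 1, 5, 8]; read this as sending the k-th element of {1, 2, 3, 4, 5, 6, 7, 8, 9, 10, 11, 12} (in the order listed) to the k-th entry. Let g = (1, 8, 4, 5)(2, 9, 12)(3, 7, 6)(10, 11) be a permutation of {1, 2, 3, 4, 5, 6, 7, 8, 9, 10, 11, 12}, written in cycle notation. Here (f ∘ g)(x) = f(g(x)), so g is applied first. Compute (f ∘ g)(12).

(f ∘ g)(12) = f(g(12)). g(12) = 2, then f(2) = 6. So (f ∘ g)(12) = 6.

6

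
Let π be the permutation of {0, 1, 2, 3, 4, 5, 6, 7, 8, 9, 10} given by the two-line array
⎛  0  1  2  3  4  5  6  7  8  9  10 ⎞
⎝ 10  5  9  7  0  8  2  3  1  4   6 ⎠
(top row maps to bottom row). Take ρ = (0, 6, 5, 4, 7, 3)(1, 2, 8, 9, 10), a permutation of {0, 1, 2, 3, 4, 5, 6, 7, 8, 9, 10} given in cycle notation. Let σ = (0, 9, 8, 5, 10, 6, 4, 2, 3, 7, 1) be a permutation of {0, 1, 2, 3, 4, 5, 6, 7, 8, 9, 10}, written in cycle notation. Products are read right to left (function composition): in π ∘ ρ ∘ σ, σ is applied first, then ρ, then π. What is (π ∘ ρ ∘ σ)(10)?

Apply the permutations in order: σ(10) = 6, then ρ(6) = 5, then π(5) = 8. So (π ∘ ρ ∘ σ)(10) = 8.

8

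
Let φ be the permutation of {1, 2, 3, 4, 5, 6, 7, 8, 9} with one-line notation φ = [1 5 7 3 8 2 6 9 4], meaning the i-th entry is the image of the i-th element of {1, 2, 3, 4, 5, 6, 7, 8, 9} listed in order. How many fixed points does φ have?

The fixed points (elements with φ(x) = x) are {1}, so there is 1.

1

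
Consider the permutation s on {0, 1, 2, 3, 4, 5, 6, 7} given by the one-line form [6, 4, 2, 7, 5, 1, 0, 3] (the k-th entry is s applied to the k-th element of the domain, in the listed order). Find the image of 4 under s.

4 is element number 5 of the domain, and entry number 5 of the one-line form is 5, so s(4) = 5.

5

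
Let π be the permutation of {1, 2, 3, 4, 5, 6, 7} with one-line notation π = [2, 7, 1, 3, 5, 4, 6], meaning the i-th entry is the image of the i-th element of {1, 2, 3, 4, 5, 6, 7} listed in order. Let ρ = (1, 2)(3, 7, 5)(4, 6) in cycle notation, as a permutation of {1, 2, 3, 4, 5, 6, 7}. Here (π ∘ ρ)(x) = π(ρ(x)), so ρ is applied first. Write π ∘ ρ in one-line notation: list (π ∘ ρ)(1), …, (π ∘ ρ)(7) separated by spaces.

7 2 6 4 1 3 5

(π ∘ ρ)(x) = π(ρ(x)). Computing each image: π(ρ(1)) = π(2) = 7, π(ρ(2)) = π(1) = 2, π(ρ(3)) = π(7) = 6, π(ρ(4)) = π(6) = 4, π(ρ(5)) = π(3) = 1, π(ρ(6)) = π(4) = 3, π(ρ(7)) = π(5) = 5.
Hence π ∘ ρ = [7 2 6 4 1 3 5].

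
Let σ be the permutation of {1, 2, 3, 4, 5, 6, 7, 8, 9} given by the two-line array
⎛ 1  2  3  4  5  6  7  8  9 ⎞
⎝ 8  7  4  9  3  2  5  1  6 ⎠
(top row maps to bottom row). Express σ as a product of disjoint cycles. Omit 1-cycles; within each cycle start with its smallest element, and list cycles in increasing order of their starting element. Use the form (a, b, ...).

(1, 8)(2, 7, 5, 3, 4, 9, 6)

Iterating σ from 1 gives 1 → 8 → 1; that is the 2-cycle (1, 8).
Repeating from the next unused element and collecting all non-trivial cycles gives (1, 8)(2, 7, 5, 3, 4, 9, 6).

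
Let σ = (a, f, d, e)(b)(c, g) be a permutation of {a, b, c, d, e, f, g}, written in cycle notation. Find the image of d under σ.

Within (a, f, d, e), d ↦ e.

e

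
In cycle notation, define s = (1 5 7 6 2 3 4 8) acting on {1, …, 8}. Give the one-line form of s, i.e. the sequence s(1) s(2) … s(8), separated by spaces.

Each element maps to the next entry in its cycle (wrapping to the front): 1→5, 2→3, 3→4, 4→8, 5→7, 6→2, 7→6, 8→1.
Listing these in domain order gives 5 3 4 8 7 2 6 1.

5 3 4 8 7 2 6 1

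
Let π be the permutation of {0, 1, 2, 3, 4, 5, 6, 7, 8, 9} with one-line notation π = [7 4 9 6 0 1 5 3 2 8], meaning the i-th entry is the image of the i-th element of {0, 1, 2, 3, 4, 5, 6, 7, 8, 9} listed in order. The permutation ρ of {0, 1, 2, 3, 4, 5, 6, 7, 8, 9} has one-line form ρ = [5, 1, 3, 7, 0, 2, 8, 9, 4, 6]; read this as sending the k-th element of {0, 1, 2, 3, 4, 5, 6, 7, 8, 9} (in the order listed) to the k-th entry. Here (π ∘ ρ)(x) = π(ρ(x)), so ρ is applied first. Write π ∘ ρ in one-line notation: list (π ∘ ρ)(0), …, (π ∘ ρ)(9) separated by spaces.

(π ∘ ρ)(x) = π(ρ(x)). Computing each image: π(ρ(0)) = π(5) = 1, π(ρ(1)) = π(1) = 4, π(ρ(2)) = π(3) = 6, π(ρ(3)) = π(7) = 3, π(ρ(4)) = π(0) = 7, π(ρ(5)) = π(2) = 9, π(ρ(6)) = π(8) = 2, π(ρ(7)) = π(9) = 8, π(ρ(8)) = π(4) = 0, π(ρ(9)) = π(6) = 5.
Hence π ∘ ρ = [1 4 6 3 7 9 2 8 0 5].

1 4 6 3 7 9 2 8 0 5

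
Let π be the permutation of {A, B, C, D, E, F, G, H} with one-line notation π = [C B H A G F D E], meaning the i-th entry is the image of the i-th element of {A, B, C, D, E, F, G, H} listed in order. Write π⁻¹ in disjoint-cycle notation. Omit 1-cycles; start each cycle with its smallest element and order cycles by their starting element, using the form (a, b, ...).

(A, D, G, E, H, C)

The cycle decomposition of π is (A, C, H, E, G, D).
The inverse reverses every cycle; in canonical form, π⁻¹ = (A, D, G, E, H, C).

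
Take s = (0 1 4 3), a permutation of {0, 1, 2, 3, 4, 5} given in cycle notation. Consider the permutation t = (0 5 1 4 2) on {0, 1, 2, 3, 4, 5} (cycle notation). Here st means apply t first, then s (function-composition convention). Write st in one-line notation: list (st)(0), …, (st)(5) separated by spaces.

For each element, apply t then s: 0 → 5 → 5; 1 → 4 → 3; 2 → 0 → 1; 3 → 3 → 0; 4 → 2 → 2; 5 → 1 → 4.
So st in one-line form is 5 3 1 0 2 4.

5 3 1 0 2 4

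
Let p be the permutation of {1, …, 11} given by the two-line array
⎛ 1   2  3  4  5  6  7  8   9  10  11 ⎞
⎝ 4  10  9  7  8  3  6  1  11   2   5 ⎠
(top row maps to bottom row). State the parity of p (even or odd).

In disjoint-cycle form the cycle lengths are 9, 2.
A cycle of length ℓ contributes ℓ−1 transpositions, so p is a product of 8 + 1 = 9 transpositions — odd.

odd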